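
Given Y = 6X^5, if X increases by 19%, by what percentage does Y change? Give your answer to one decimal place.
138.6%

For Y = 6X^5:
If X → X(1 + 0.19)
Then Y → Y · (1 + 0.19)^5
     ≈ Y · 2.3864

Percentage change = ((1 + 0.19)^5 − 1) × 100% ≈ 138.6%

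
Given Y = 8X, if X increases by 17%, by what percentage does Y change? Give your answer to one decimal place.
17.0%

For Y = 8X:
If X → X(1 + 0.17)
Then Y → Y · (1 + 0.17)^1
     = Y · 1.1700

Percentage change = ((1 + 0.17)^1 − 1) × 100% = 17.0%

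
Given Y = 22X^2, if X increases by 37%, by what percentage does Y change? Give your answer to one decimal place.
87.7%

For Y = 22X^2:
If X → X(1 + 0.37)
Then Y → Y · (1 + 0.37)^2
     = Y · 1.8769

Percentage change = ((1 + 0.37)^2 − 1) × 100% ≈ 87.7%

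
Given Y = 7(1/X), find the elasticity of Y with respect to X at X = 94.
Elasticity = -1

Elasticity = (dY/dX) · (X/Y)

dY/dX = -7/X²
At X = 94: dY/dX = -7/8836, Y = 7/94

Elasticity = (-7/8836) · (94 / (7/94)) = -1

Interpretation: for a small percentage change in X, the percentage change in Y is approximately -1.00 times as large.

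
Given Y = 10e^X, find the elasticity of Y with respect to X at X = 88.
Elasticity = 88

Elasticity = (dY/dX) · (X/Y)

dY/dX = 10·e^X
At X = 88: dY/dX = 10·e^88, Y = 10·e^88

Elasticity = (10·e^88) · (88 / (10·e^88)) = 88

Interpretation: for a small percentage change in X, the percentage change in Y is approximately 88.00 times as large.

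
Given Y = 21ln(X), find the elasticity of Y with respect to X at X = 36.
Elasticity = 1/ln(36) ≈ 0.2791

Elasticity = (dY/dX) · (X/Y)

dY/dX = 21/X
At X = 36: dY/dX = 7/12, Y = 21·ln(36)

Elasticity = (7/12) · (36 / (21·ln(36))) = 1/ln(36) ≈ 0.2791

Interpretation: for a small percentage change in X, the percentage change in Y is approximately 0.28 times as large.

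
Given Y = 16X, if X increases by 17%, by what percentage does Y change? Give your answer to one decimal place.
17.0%

For Y = 16X:
If X → X(1 + 0.17)
Then Y → Y · (1 + 0.17)^1
     = Y · 1.1700

Percentage change = ((1 + 0.17)^1 − 1) × 100% = 17.0%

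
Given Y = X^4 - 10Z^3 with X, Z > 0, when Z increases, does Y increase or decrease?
Y decreases

Taking the partial derivative:
∂Y/∂Z = -30Z^2

∂Y/∂Z = -30Z^2 < 0 (assuming positive values)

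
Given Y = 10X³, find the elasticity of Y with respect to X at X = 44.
Elasticity = 3

Elasticity = (dY/dX) · (X/Y)

dY/dX = 30·X²
At X = 44: dY/dX = 58080, Y = 851840

Elasticity = 58080 · (44 / 851840) = 3

Interpretation: for a small percentage change in X, the percentage change in Y is approximately 3.00 times as large.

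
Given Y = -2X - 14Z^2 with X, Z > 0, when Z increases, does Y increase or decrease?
Y decreases

Taking the partial derivative:
∂Y/∂Z = -28Z

∂Y/∂Z = -28Z < 0 (assuming positive values)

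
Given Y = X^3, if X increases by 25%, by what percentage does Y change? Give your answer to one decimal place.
95.3%

For Y = X^3:
If X → X(1 + 0.25)
Then Y → Y · (1 + 0.25)^3
     ≈ Y · 1.9531

Percentage change = ((1 + 0.25)^3 − 1) × 100% ≈ 95.3%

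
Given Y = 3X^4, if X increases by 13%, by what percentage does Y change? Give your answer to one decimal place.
63.0%

For Y = 3X^4:
If X → X(1 + 0.13)
Then Y → Y · (1 + 0.13)^4
     ≈ Y · 1.6305

Percentage change = ((1 + 0.13)^4 − 1) × 100% ≈ 63.0%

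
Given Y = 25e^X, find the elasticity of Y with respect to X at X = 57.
Elasticity = 57

Elasticity = (dY/dX) · (X/Y)

dY/dX = 25·e^X
At X = 57: dY/dX = 25·e^57, Y = 25·e^57

Elasticity = (25·e^57) · (57 / (25·e^57)) = 57

Interpretation: for a small percentage change in X, the percentage change in Y is approximately 57.00 times as large.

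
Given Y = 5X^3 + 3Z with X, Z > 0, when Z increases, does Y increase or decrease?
Y increases

Taking the partial derivative:
∂Y/∂Z = 3

∂Y/∂Z = 3 > 0 (assuming positive values)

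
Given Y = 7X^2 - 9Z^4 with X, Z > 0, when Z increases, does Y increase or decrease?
Y decreases

Taking the partial derivative:
∂Y/∂Z = -36Z^3

∂Y/∂Z = -36Z^3 < 0 (assuming positive values)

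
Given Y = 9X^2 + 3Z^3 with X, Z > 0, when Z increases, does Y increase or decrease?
Y increases

Taking the partial derivative:
∂Y/∂Z = 9Z^2

∂Y/∂Z = 9Z^2 > 0 (assuming positive values)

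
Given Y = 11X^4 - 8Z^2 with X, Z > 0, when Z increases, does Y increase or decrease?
Y decreases

Taking the partial derivative:
∂Y/∂Z = -16Z

∂Y/∂Z = -16Z < 0 (assuming positive values)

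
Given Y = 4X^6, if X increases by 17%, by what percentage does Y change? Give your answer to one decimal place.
156.5%

For Y = 4X^6:
If X → X(1 + 0.17)
Then Y → Y · (1 + 0.17)^6
     ≈ Y · 2.5652

Percentage change = ((1 + 0.17)^6 − 1) × 100% ≈ 156.5%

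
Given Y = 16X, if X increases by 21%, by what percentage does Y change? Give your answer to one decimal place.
21.0%

For Y = 16X:
If X → X(1 + 0.21)
Then Y → Y · (1 + 0.21)^1
     = Y · 1.2100

Percentage change = ((1 + 0.21)^1 − 1) × 100% = 21.0%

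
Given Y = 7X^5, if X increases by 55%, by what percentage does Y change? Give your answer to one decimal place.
794.7%

For Y = 7X^5:
If X → X(1 + 0.55)
Then Y → Y · (1 + 0.55)^5
     ≈ Y · 8.9466

Percentage change = ((1 + 0.55)^5 − 1) × 100% ≈ 794.7%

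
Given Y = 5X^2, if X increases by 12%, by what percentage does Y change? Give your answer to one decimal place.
25.4%

For Y = 5X^2:
If X → X(1 + 0.12)
Then Y → Y · (1 + 0.12)^2
     = Y · 1.2544

Percentage change = ((1 + 0.12)^2 − 1) × 100% ≈ 25.4%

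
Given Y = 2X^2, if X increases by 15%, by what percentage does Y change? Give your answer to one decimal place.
32.3%

For Y = 2X^2:
If X → X(1 + 0.15)
Then Y → Y · (1 + 0.15)^2
     = Y · 1.3225

Percentage change = ((1 + 0.15)^2 − 1) × 100% ≈ 32.3%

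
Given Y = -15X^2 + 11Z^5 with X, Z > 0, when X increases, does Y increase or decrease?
Y decreases

Taking the partial derivative:
∂Y/∂X = -30X

∂Y/∂X = -30X < 0 (assuming positive values)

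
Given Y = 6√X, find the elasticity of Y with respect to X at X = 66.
Elasticity = 1/2

Elasticity = (dY/dX) · (X/Y)

dY/dX = 3/√X
At X = 66: dY/dX = √66/22, Y = 6·√66

Elasticity = (√66/22) · (66 / (6·√66)) = 1/2

Interpretation: for a small percentage change in X, the percentage change in Y is approximately 0.50 times as large.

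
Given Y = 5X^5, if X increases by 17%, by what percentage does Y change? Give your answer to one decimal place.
119.2%

For Y = 5X^5:
If X → X(1 + 0.17)
Then Y → Y · (1 + 0.17)^5
     ≈ Y · 2.1924

Percentage change = ((1 + 0.17)^5 − 1) × 100% ≈ 119.2%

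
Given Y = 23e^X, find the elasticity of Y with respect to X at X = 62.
Elasticity = 62

Elasticity = (dY/dX) · (X/Y)

dY/dX = 23·e^X
At X = 62: dY/dX = 23·e^62, Y = 23·e^62

Elasticity = (23·e^62) · (62 / (23·e^62)) = 62

Interpretation: for a small percentage change in X, the percentage change in Y is approximately 62.00 times as large.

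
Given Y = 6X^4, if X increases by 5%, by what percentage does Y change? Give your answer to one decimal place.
21.6%

For Y = 6X^4:
If X → X(1 + 0.05)
Then Y → Y · (1 + 0.05)^4
     ≈ Y · 1.2155

Percentage change = ((1 + 0.05)^4 − 1) × 100% ≈ 21.6%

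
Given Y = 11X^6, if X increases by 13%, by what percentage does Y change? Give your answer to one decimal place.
108.2%

For Y = 11X^6:
If X → X(1 + 0.13)
Then Y → Y · (1 + 0.13)^6
     ≈ Y · 2.0820

Percentage change = ((1 + 0.13)^6 − 1) × 100% ≈ 108.2%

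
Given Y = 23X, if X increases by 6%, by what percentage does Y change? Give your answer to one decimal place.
6.0%

For Y = 23X:
If X → X(1 + 0.06)
Then Y → Y · (1 + 0.06)^1
     = Y · 1.0600

Percentage change = ((1 + 0.06)^1 − 1) × 100% = 6.0%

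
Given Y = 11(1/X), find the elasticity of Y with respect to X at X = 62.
Elasticity = -1

Elasticity = (dY/dX) · (X/Y)

dY/dX = -11/X²
At X = 62: dY/dX = -11/3844, Y = 11/62

Elasticity = (-11/3844) · (62 / (11/62)) = -1

Interpretation: for a small percentage change in X, the percentage change in Y is approximately -1.00 times as large.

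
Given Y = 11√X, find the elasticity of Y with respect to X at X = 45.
Elasticity = 1/2

Elasticity = (dY/dX) · (X/Y)

dY/dX = 11/(2·√X)
At X = 45: dY/dX = 11·√5/30, Y = 33·√5

Elasticity = (11·√5/30) · (45 / (33·√5)) = 1/2

Interpretation: for a small percentage change in X, the percentage change in Y is approximately 0.50 times as large.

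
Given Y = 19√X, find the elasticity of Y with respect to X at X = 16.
Elasticity = 1/2

Elasticity = (dY/dX) · (X/Y)

dY/dX = 19/(2·√X)
At X = 16: dY/dX = 19/8, Y = 76

Elasticity = (19/8) · (16 / 76) = 1/2

Interpretation: for a small percentage change in X, the percentage change in Y is approximately 0.50 times as large.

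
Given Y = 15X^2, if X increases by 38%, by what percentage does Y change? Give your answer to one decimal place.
90.4%

For Y = 15X^2:
If X → X(1 + 0.38)
Then Y → Y · (1 + 0.38)^2
     = Y · 1.9044

Percentage change = ((1 + 0.38)^2 − 1) × 100% ≈ 90.4%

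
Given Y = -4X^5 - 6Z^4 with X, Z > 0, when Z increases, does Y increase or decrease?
Y decreases

Taking the partial derivative:
∂Y/∂Z = -24Z^3

∂Y/∂Z = -24Z^3 < 0 (assuming positive values)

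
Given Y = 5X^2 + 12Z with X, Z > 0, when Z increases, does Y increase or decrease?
Y increases

Taking the partial derivative:
∂Y/∂Z = 12

∂Y/∂Z = 12 > 0 (assuming positive values)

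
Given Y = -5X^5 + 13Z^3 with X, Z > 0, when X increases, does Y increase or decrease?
Y decreases

Taking the partial derivative:
∂Y/∂X = -25X^4

∂Y/∂X = -25X^4 < 0 (assuming positive values)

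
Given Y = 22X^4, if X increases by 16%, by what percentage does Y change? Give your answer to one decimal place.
81.1%

For Y = 22X^4:
If X → X(1 + 0.16)
Then Y → Y · (1 + 0.16)^4
     ≈ Y · 1.8106

Percentage change = ((1 + 0.16)^4 − 1) × 100% ≈ 81.1%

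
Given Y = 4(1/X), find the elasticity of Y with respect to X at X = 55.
Elasticity = -1

Elasticity = (dY/dX) · (X/Y)

dY/dX = -4/X²
At X = 55: dY/dX = -4/3025, Y = 4/55

Elasticity = (-4/3025) · (55 / (4/55)) = -1

Interpretation: for a small percentage change in X, the percentage change in Y is approximately -1.00 times as large.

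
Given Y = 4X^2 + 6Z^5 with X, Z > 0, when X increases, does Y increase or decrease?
Y increases

Taking the partial derivative:
∂Y/∂X = 8X

∂Y/∂X = 8X > 0 (assuming positive values)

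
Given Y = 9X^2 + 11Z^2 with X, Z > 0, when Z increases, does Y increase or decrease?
Y increases

Taking the partial derivative:
∂Y/∂Z = 22Z

∂Y/∂Z = 22Z > 0 (assuming positive values)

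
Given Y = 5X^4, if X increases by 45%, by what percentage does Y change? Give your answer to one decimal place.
342.1%

For Y = 5X^4:
If X → X(1 + 0.45)
Then Y → Y · (1 + 0.45)^4
     ≈ Y · 4.4205

Percentage change = ((1 + 0.45)^4 − 1) × 100% ≈ 342.1%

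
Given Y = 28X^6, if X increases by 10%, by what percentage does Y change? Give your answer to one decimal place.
77.2%

For Y = 28X^6:
If X → X(1 + 0.1)
Then Y → Y · (1 + 0.1)^6
     ≈ Y · 1.7716

Percentage change = ((1 + 0.1)^6 − 1) × 100% ≈ 77.2%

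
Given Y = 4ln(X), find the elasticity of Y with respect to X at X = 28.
Elasticity = 1/ln(28) ≈ 0.3001

Elasticity = (dY/dX) · (X/Y)

dY/dX = 4/X
At X = 28: dY/dX = 1/7, Y = 4·ln(28)

Elasticity = (1/7) · (28 / (4·ln(28))) = 1/ln(28) ≈ 0.3001

Interpretation: for a small percentage change in X, the percentage change in Y is approximately 0.30 times as large.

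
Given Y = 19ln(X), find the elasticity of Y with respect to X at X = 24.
Elasticity = 1/ln(24) ≈ 0.3147

Elasticity = (dY/dX) · (X/Y)

dY/dX = 19/X
At X = 24: dY/dX = 19/24, Y = 19·ln(24)

Elasticity = (19/24) · (24 / (19·ln(24))) = 1/ln(24) ≈ 0.3147

Interpretation: for a small percentage change in X, the percentage change in Y is approximately 0.31 times as large.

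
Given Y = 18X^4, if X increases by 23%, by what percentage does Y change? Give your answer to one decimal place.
128.9%

For Y = 18X^4:
If X → X(1 + 0.23)
Then Y → Y · (1 + 0.23)^4
     ≈ Y · 2.2889

Percentage change = ((1 + 0.23)^4 − 1) × 100% ≈ 128.9%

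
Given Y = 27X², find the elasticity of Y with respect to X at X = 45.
Elasticity = 2

Elasticity = (dY/dX) · (X/Y)

dY/dX = 54·X
At X = 45: dY/dX = 2430, Y = 54675

Elasticity = 2430 · (45 / 54675) = 2

Interpretation: for a small percentage change in X, the percentage change in Y is approximately 2.00 times as large.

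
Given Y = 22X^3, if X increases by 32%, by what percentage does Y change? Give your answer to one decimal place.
130.0%

For Y = 22X^3:
If X → X(1 + 0.32)
Then Y → Y · (1 + 0.32)^3
     ≈ Y · 2.3000

Percentage change = ((1 + 0.32)^3 − 1) × 100% ≈ 130.0%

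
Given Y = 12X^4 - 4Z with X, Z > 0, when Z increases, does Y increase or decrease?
Y decreases

Taking the partial derivative:
∂Y/∂Z = -4

∂Y/∂Z = -4 < 0 (assuming positive values)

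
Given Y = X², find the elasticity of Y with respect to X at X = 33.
Elasticity = 2

Elasticity = (dY/dX) · (X/Y)

dY/dX = 2·X
At X = 33: dY/dX = 66, Y = 1089

Elasticity = 66 · (33 / 1089) = 2

Interpretation: for a small percentage change in X, the percentage change in Y is approximately 2.00 times as large.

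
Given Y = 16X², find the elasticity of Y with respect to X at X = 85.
Elasticity = 2

Elasticity = (dY/dX) · (X/Y)

dY/dX = 32·X
At X = 85: dY/dX = 2720, Y = 115600

Elasticity = 2720 · (85 / 115600) = 2

Interpretation: for a small percentage change in X, the percentage change in Y is approximately 2.00 times as large.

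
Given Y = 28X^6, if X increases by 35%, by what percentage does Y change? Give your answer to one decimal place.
505.3%

For Y = 28X^6:
If X → X(1 + 0.35)
Then Y → Y · (1 + 0.35)^6
     ≈ Y · 6.0534

Percentage change = ((1 + 0.35)^6 − 1) × 100% ≈ 505.3%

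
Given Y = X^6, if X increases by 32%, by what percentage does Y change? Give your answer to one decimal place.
429.0%

For Y = X^6:
If X → X(1 + 0.32)
Then Y → Y · (1 + 0.32)^6
     ≈ Y · 5.2899

Percentage change = ((1 + 0.32)^6 − 1) × 100% ≈ 429.0%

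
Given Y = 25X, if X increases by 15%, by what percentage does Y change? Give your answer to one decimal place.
15.0%

For Y = 25X:
If X → X(1 + 0.15)
Then Y → Y · (1 + 0.15)^1
     = Y · 1.1500

Percentage change = ((1 + 0.15)^1 − 1) × 100% = 15.0%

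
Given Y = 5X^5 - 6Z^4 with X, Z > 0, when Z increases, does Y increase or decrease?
Y decreases

Taking the partial derivative:
∂Y/∂Z = -24Z^3

∂Y/∂Z = -24Z^3 < 0 (assuming positive values)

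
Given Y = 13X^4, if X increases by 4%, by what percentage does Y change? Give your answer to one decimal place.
17.0%

For Y = 13X^4:
If X → X(1 + 0.04)
Then Y → Y · (1 + 0.04)^4
     ≈ Y · 1.1699

Percentage change = ((1 + 0.04)^4 − 1) × 100% ≈ 17.0%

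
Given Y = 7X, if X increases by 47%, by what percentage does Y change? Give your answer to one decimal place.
47.0%

For Y = 7X:
If X → X(1 + 0.47)
Then Y → Y · (1 + 0.47)^1
     = Y · 1.4700

Percentage change = ((1 + 0.47)^1 − 1) × 100% = 47.0%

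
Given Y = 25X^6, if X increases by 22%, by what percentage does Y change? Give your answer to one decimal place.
229.7%

For Y = 25X^6:
If X → X(1 + 0.22)
Then Y → Y · (1 + 0.22)^6
     ≈ Y · 3.2973

Percentage change = ((1 + 0.22)^6 − 1) × 100% ≈ 229.7%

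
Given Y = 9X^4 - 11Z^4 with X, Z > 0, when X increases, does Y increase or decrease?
Y increases

Taking the partial derivative:
∂Y/∂X = 36X^3

∂Y/∂X = 36X^3 > 0 (assuming positive values)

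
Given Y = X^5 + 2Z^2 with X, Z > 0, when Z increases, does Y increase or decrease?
Y increases

Taking the partial derivative:
∂Y/∂Z = 4Z

∂Y/∂Z = 4Z > 0 (assuming positive values)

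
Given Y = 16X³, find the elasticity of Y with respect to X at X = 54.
Elasticity = 3

Elasticity = (dY/dX) · (X/Y)

dY/dX = 48·X²
At X = 54: dY/dX = 139968, Y = 2519424

Elasticity = 139968 · (54 / 2519424) = 3

Interpretation: for a small percentage change in X, the percentage change in Y is approximately 3.00 times as large.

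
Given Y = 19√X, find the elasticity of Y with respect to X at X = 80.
Elasticity = 1/2

Elasticity = (dY/dX) · (X/Y)

dY/dX = 19/(2·√X)
At X = 80: dY/dX = 19·√5/40, Y = 76·√5

Elasticity = (19·√5/40) · (80 / (76·√5)) = 1/2

Interpretation: for a small percentage change in X, the percentage change in Y is approximately 0.50 times as large.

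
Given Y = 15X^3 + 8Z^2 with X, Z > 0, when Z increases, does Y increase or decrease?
Y increases

Taking the partial derivative:
∂Y/∂Z = 16Z

∂Y/∂Z = 16Z > 0 (assuming positive values)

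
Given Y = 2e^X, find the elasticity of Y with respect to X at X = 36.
Elasticity = 36

Elasticity = (dY/dX) · (X/Y)

dY/dX = 2·e^X
At X = 36: dY/dX = 2·e^36, Y = 2·e^36

Elasticity = (2·e^36) · (36 / (2·e^36)) = 36

Interpretation: for a small percentage change in X, the percentage change in Y is approximately 36.00 times as large.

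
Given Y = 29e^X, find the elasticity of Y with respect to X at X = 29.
Elasticity = 29

Elasticity = (dY/dX) · (X/Y)

dY/dX = 29·e^X
At X = 29: dY/dX = 29·e^29, Y = 29·e^29

Elasticity = (29·e^29) · (29 / (29·e^29)) = 29

Interpretation: for a small percentage change in X, the percentage change in Y is approximately 29.00 times as large.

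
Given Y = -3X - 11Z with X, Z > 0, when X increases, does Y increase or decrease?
Y decreases

Taking the partial derivative:
∂Y/∂X = -3

∂Y/∂X = -3 < 0 (assuming positive values)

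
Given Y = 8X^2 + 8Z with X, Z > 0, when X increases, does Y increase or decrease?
Y increases

Taking the partial derivative:
∂Y/∂X = 16X

∂Y/∂X = 16X > 0 (assuming positive values)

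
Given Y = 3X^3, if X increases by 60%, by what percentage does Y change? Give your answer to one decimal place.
309.6%

For Y = 3X^3:
If X → X(1 + 0.6)
Then Y → Y · (1 + 0.6)^3
     = Y · 4.0960

Percentage change = ((1 + 0.6)^3 − 1) × 100% = 309.6%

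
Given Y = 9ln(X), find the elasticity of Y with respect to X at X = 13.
Elasticity = 1/ln(13) ≈ 0.3899

Elasticity = (dY/dX) · (X/Y)

dY/dX = 9/X
At X = 13: dY/dX = 9/13, Y = 9·ln(13)

Elasticity = (9/13) · (13 / (9·ln(13))) = 1/ln(13) ≈ 0.3899

Interpretation: for a small percentage change in X, the percentage change in Y is approximately 0.39 times as large.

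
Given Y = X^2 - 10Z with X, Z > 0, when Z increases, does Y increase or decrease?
Y decreases

Taking the partial derivative:
∂Y/∂Z = -10

∂Y/∂Z = -10 < 0 (assuming positive values)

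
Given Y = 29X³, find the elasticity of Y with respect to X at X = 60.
Elasticity = 3

Elasticity = (dY/dX) · (X/Y)

dY/dX = 87·X²
At X = 60: dY/dX = 313200, Y = 6264000

Elasticity = 313200 · (60 / 6264000) = 3

Interpretation: for a small percentage change in X, the percentage change in Y is approximately 3.00 times as large.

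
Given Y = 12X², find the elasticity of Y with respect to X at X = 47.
Elasticity = 2

Elasticity = (dY/dX) · (X/Y)

dY/dX = 24·X
At X = 47: dY/dX = 1128, Y = 26508

Elasticity = 1128 · (47 / 26508) = 2

Interpretation: for a small percentage change in X, the percentage change in Y is approximately 2.00 times as large.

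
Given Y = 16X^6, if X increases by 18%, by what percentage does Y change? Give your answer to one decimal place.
170.0%

For Y = 16X^6:
If X → X(1 + 0.18)
Then Y → Y · (1 + 0.18)^6
     ≈ Y · 2.6996

Percentage change = ((1 + 0.18)^6 − 1) × 100% ≈ 170.0%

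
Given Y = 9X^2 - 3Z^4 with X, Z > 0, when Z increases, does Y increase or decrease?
Y decreases

Taking the partial derivative:
∂Y/∂Z = -12Z^3

∂Y/∂Z = -12Z^3 < 0 (assuming positive values)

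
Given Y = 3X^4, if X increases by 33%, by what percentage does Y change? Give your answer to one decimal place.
212.9%

For Y = 3X^4:
If X → X(1 + 0.33)
Then Y → Y · (1 + 0.33)^4
     ≈ Y · 3.1290

Percentage change = ((1 + 0.33)^4 − 1) × 100% ≈ 212.9%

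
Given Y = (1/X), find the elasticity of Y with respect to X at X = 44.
Elasticity = -1

Elasticity = (dY/dX) · (X/Y)

dY/dX = -1/X²
At X = 44: dY/dX = -1/1936, Y = 1/44

Elasticity = (-1/1936) · (44 / (1/44)) = -1

Interpretation: for a small percentage change in X, the percentage change in Y is approximately -1.00 times as large.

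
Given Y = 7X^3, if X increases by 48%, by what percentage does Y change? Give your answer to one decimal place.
224.2%

For Y = 7X^3:
If X → X(1 + 0.48)
Then Y → Y · (1 + 0.48)^3
     ≈ Y · 3.2418

Percentage change = ((1 + 0.48)^3 − 1) × 100% ≈ 224.2%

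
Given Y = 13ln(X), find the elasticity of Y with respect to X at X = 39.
Elasticity = 1/ln(39) ≈ 0.2730

Elasticity = (dY/dX) · (X/Y)

dY/dX = 13/X
At X = 39: dY/dX = 1/3, Y = 13·ln(39)

Elasticity = (1/3) · (39 / (13·ln(39))) = 1/ln(39) ≈ 0.2730

Interpretation: for a small percentage change in X, the percentage change in Y is approximately 0.27 times as large.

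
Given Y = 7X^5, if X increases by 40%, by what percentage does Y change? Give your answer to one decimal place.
437.8%

For Y = 7X^5:
If X → X(1 + 0.4)
Then Y → Y · (1 + 0.4)^5
     ≈ Y · 5.3782

Percentage change = ((1 + 0.4)^5 − 1) × 100% ≈ 437.8%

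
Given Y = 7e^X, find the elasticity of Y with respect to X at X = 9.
Elasticity = 9

Elasticity = (dY/dX) · (X/Y)

dY/dX = 7·e^X
At X = 9: dY/dX = 7·e^9, Y = 7·e^9

Elasticity = (7·e^9) · (9 / (7·e^9)) = 9

Interpretation: for a small percentage change in X, the percentage change in Y is approximately 9.00 times as large.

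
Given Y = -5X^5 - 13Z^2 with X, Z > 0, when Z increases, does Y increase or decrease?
Y decreases

Taking the partial derivative:
∂Y/∂Z = -26Z

∂Y/∂Z = -26Z < 0 (assuming positive values)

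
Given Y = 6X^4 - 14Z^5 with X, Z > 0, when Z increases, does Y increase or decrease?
Y decreases

Taking the partial derivative:
∂Y/∂Z = -70Z^4

∂Y/∂Z = -70Z^4 < 0 (assuming positive values)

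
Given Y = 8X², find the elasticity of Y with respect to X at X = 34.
Elasticity = 2

Elasticity = (dY/dX) · (X/Y)

dY/dX = 16·X
At X = 34: dY/dX = 544, Y = 9248

Elasticity = 544 · (34 / 9248) = 2

Interpretation: for a small percentage change in X, the percentage change in Y is approximately 2.00 times as large.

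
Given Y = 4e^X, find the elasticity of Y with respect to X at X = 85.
Elasticity = 85

Elasticity = (dY/dX) · (X/Y)

dY/dX = 4·e^X
At X = 85: dY/dX = 4·e^85, Y = 4·e^85

Elasticity = (4·e^85) · (85 / (4·e^85)) = 85

Interpretation: for a small percentage change in X, the percentage change in Y is approximately 85.00 times as large.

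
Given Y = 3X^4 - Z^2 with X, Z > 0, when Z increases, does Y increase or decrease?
Y decreases

Taking the partial derivative:
∂Y/∂Z = -2Z

∂Y/∂Z = -2Z < 0 (assuming positive values)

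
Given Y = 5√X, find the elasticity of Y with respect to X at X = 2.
Elasticity = 1/2

Elasticity = (dY/dX) · (X/Y)

dY/dX = 5/(2·√X)
At X = 2: dY/dX = 5·√2/4, Y = 5·√2

Elasticity = (5·√2/4) · (2 / (5·√2)) = 1/2

Interpretation: for a small percentage change in X, the percentage change in Y is approximately 0.50 times as large.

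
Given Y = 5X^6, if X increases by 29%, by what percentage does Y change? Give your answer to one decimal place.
360.8%

For Y = 5X^6:
If X → X(1 + 0.29)
Then Y → Y · (1 + 0.29)^6
     ≈ Y · 4.6083

Percentage change = ((1 + 0.29)^6 − 1) × 100% ≈ 360.8%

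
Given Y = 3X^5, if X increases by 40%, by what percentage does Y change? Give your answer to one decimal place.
437.8%

For Y = 3X^5:
If X → X(1 + 0.4)
Then Y → Y · (1 + 0.4)^5
     ≈ Y · 5.3782

Percentage change = ((1 + 0.4)^5 − 1) × 100% ≈ 437.8%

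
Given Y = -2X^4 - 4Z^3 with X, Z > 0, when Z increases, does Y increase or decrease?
Y decreases

Taking the partial derivative:
∂Y/∂Z = -12Z^2

∂Y/∂Z = -12Z^2 < 0 (assuming positive values)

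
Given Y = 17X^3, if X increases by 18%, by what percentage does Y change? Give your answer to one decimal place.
64.3%

For Y = 17X^3:
If X → X(1 + 0.18)
Then Y → Y · (1 + 0.18)^3
     ≈ Y · 1.6430

Percentage change = ((1 + 0.18)^3 − 1) × 100% ≈ 64.3%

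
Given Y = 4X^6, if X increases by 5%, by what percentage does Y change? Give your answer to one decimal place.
34.0%

For Y = 4X^6:
If X → X(1 + 0.05)
Then Y → Y · (1 + 0.05)^6
     ≈ Y · 1.3401

Percentage change = ((1 + 0.05)^6 − 1) × 100% ≈ 34.0%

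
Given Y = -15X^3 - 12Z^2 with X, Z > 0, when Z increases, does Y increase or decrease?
Y decreases

Taking the partial derivative:
∂Y/∂Z = -24Z

∂Y/∂Z = -24Z < 0 (assuming positive values)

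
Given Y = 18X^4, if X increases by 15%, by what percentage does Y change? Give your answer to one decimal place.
74.9%

For Y = 18X^4:
If X → X(1 + 0.15)
Then Y → Y · (1 + 0.15)^4
     ≈ Y · 1.7490

Percentage change = ((1 + 0.15)^4 − 1) × 100% ≈ 74.9%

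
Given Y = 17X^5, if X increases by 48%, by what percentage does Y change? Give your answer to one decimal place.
610.1%

For Y = 17X^5:
If X → X(1 + 0.48)
Then Y → Y · (1 + 0.48)^5
     ≈ Y · 7.1008

Percentage change = ((1 + 0.48)^5 − 1) × 100% ≈ 610.1%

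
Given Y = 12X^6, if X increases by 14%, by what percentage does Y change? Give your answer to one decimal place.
119.5%

For Y = 12X^6:
If X → X(1 + 0.14)
Then Y → Y · (1 + 0.14)^6
     ≈ Y · 2.1950

Percentage change = ((1 + 0.14)^6 − 1) × 100% ≈ 119.5%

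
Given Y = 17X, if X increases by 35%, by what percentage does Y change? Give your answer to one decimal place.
35.0%

For Y = 17X:
If X → X(1 + 0.35)
Then Y → Y · (1 + 0.35)^1
     = Y · 1.3500

Percentage change = ((1 + 0.35)^1 − 1) × 100% = 35.0%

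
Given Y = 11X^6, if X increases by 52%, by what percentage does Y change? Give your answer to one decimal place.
1133.3%

For Y = 11X^6:
If X → X(1 + 0.52)
Then Y → Y · (1 + 0.52)^6
     ≈ Y · 12.3328

Percentage change = ((1 + 0.52)^6 − 1) × 100% ≈ 1133.3%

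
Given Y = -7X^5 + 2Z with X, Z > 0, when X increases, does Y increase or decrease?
Y decreases

Taking the partial derivative:
∂Y/∂X = -35X^4

∂Y/∂X = -35X^4 < 0 (assuming positive values)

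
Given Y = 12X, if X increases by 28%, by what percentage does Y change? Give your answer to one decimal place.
28.0%

For Y = 12X:
If X → X(1 + 0.28)
Then Y → Y · (1 + 0.28)^1
     = Y · 1.2800

Percentage change = ((1 + 0.28)^1 − 1) × 100% = 28.0%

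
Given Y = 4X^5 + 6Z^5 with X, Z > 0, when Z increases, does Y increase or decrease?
Y increases

Taking the partial derivative:
∂Y/∂Z = 30Z^4

∂Y/∂Z = 30Z^4 > 0 (assuming positive values)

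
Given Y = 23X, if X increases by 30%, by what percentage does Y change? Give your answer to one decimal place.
30.0%

For Y = 23X:
If X → X(1 + 0.3)
Then Y → Y · (1 + 0.3)^1
     = Y · 1.3000

Percentage change = ((1 + 0.3)^1 − 1) × 100% = 30.0%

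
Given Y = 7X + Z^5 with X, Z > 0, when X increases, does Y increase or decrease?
Y increases

Taking the partial derivative:
∂Y/∂X = 7

∂Y/∂X = 7 > 0 (assuming positive values)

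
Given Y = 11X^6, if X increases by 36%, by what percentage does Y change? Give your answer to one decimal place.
532.8%

For Y = 11X^6:
If X → X(1 + 0.36)
Then Y → Y · (1 + 0.36)^6
     ≈ Y · 6.3275

Percentage change = ((1 + 0.36)^6 − 1) × 100% ≈ 532.8%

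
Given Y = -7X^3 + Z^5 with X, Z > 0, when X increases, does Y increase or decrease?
Y decreases

Taking the partial derivative:
∂Y/∂X = -21X^2

∂Y/∂X = -21X^2 < 0 (assuming positive values)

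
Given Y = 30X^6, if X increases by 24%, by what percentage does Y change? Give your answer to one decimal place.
263.5%

For Y = 30X^6:
If X → X(1 + 0.24)
Then Y → Y · (1 + 0.24)^6
     ≈ Y · 3.6352

Percentage change = ((1 + 0.24)^6 − 1) × 100% ≈ 263.5%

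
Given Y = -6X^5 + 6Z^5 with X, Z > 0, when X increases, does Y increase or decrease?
Y decreases

Taking the partial derivative:
∂Y/∂X = -30X^4

∂Y/∂X = -30X^4 < 0 (assuming positive values)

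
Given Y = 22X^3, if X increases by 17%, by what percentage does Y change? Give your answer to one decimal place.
60.2%

For Y = 22X^3:
If X → X(1 + 0.17)
Then Y → Y · (1 + 0.17)^3
     ≈ Y · 1.6016

Percentage change = ((1 + 0.17)^3 − 1) × 100% ≈ 60.2%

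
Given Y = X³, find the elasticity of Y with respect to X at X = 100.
Elasticity = 3

Elasticity = (dY/dX) · (X/Y)

dY/dX = 3·X²
At X = 100: dY/dX = 30000, Y = 1000000

Elasticity = 30000 · (100 / 1000000) = 3

Interpretation: for a small percentage change in X, the percentage change in Y is approximately 3.00 times as large.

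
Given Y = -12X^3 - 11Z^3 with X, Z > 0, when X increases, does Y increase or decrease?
Y decreases

Taking the partial derivative:
∂Y/∂X = -36X^2

∂Y/∂X = -36X^2 < 0 (assuming positive values)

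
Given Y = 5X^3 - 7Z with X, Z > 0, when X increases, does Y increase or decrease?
Y increases

Taking the partial derivative:
∂Y/∂X = 15X^2

∂Y/∂X = 15X^2 > 0 (assuming positive values)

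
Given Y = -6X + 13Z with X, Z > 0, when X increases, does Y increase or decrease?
Y decreases

Taking the partial derivative:
∂Y/∂X = -6

∂Y/∂X = -6 < 0 (assuming positive values)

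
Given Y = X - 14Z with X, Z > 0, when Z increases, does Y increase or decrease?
Y decreases

Taking the partial derivative:
∂Y/∂Z = -14

∂Y/∂Z = -14 < 0 (assuming positive values)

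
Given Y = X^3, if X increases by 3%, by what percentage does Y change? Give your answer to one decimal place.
9.3%

For Y = X^3:
If X → X(1 + 0.03)
Then Y → Y · (1 + 0.03)^3
     ≈ Y · 1.0927

Percentage change = ((1 + 0.03)^3 − 1) × 100% ≈ 9.3%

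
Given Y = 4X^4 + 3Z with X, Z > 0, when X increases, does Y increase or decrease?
Y increases

Taking the partial derivative:
∂Y/∂X = 16X^3

∂Y/∂X = 16X^3 > 0 (assuming positive values)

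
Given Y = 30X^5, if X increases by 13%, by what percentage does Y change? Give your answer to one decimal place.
84.2%

For Y = 30X^5:
If X → X(1 + 0.13)
Then Y → Y · (1 + 0.13)^5
     ≈ Y · 1.8424

Percentage change = ((1 + 0.13)^5 − 1) × 100% ≈ 84.2%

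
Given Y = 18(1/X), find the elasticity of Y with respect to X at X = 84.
Elasticity = -1

Elasticity = (dY/dX) · (X/Y)

dY/dX = -18/X²
At X = 84: dY/dX = -1/392, Y = 3/14

Elasticity = (-1/392) · (84 / (3/14)) = -1

Interpretation: for a small percentage change in X, the percentage change in Y is approximately -1.00 times as large.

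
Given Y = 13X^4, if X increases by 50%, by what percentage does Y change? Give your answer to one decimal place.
406.3%

For Y = 13X^4:
If X → X(1 + 0.5)
Then Y → Y · (1 + 0.5)^4
     = Y · 5.0625

Percentage change = ((1 + 0.5)^4 − 1) × 100% ≈ 406.3%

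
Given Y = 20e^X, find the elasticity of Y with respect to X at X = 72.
Elasticity = 72

Elasticity = (dY/dX) · (X/Y)

dY/dX = 20·e^X
At X = 72: dY/dX = 20·e^72, Y = 20·e^72

Elasticity = (20·e^72) · (72 / (20·e^72)) = 72

Interpretation: for a small percentage change in X, the percentage change in Y is approximately 72.00 times as large.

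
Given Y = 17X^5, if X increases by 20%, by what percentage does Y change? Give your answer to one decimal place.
148.8%

For Y = 17X^5:
If X → X(1 + 0.2)
Then Y → Y · (1 + 0.2)^5
     ≈ Y · 2.4883

Percentage change = ((1 + 0.2)^5 − 1) × 100% ≈ 148.8%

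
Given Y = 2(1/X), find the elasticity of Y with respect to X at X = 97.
Elasticity = -1

Elasticity = (dY/dX) · (X/Y)

dY/dX = -2/X²
At X = 97: dY/dX = -2/9409, Y = 2/97

Elasticity = (-2/9409) · (97 / (2/97)) = -1

Interpretation: for a small percentage change in X, the percentage change in Y is approximately -1.00 times as large.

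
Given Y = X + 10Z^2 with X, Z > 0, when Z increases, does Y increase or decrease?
Y increases

Taking the partial derivative:
∂Y/∂Z = 20Z

∂Y/∂Z = 20Z > 0 (assuming positive values)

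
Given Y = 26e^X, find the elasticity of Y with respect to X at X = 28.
Elasticity = 28

Elasticity = (dY/dX) · (X/Y)

dY/dX = 26·e^X
At X = 28: dY/dX = 26·e^28, Y = 26·e^28

Elasticity = (26·e^28) · (28 / (26·e^28)) = 28

Interpretation: for a small percentage change in X, the percentage change in Y is approximately 28.00 times as large.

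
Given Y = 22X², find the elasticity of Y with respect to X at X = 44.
Elasticity = 2

Elasticity = (dY/dX) · (X/Y)

dY/dX = 44·X
At X = 44: dY/dX = 1936, Y = 42592

Elasticity = 1936 · (44 / 42592) = 2

Interpretation: for a small percentage change in X, the percentage change in Y is approximately 2.00 times as large.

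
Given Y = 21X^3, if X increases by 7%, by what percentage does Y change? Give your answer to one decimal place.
22.5%

For Y = 21X^3:
If X → X(1 + 0.07)
Then Y → Y · (1 + 0.07)^3
     ≈ Y · 1.2250

Percentage change = ((1 + 0.07)^3 − 1) × 100% ≈ 22.5%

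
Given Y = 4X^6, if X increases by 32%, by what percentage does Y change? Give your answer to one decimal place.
429.0%

For Y = 4X^6:
If X → X(1 + 0.32)
Then Y → Y · (1 + 0.32)^6
     ≈ Y · 5.2899

Percentage change = ((1 + 0.32)^6 − 1) × 100% ≈ 429.0%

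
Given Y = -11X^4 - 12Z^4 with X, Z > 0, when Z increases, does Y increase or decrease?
Y decreases

Taking the partial derivative:
∂Y/∂Z = -48Z^3

∂Y/∂Z = -48Z^3 < 0 (assuming positive values)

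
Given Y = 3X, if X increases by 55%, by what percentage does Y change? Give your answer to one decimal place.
55.0%

For Y = 3X:
If X → X(1 + 0.55)
Then Y → Y · (1 + 0.55)^1
     = Y · 1.5500

Percentage change = ((1 + 0.55)^1 − 1) × 100% = 55.0%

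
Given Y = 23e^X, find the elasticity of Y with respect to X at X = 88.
Elasticity = 88

Elasticity = (dY/dX) · (X/Y)

dY/dX = 23·e^X
At X = 88: dY/dX = 23·e^88, Y = 23·e^88

Elasticity = (23·e^88) · (88 / (23·e^88)) = 88

Interpretation: for a small percentage change in X, the percentage change in Y is approximately 88.00 times as large.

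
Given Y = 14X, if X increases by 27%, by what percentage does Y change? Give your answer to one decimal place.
27.0%

For Y = 14X:
If X → X(1 + 0.27)
Then Y → Y · (1 + 0.27)^1
     = Y · 1.2700

Percentage change = ((1 + 0.27)^1 − 1) × 100% = 27.0%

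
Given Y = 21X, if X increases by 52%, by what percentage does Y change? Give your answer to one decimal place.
52.0%

For Y = 21X:
If X → X(1 + 0.52)
Then Y → Y · (1 + 0.52)^1
     = Y · 1.5200

Percentage change = ((1 + 0.52)^1 − 1) × 100% = 52.0%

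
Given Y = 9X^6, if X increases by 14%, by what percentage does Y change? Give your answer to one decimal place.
119.5%

For Y = 9X^6:
If X → X(1 + 0.14)
Then Y → Y · (1 + 0.14)^6
     ≈ Y · 2.1950

Percentage change = ((1 + 0.14)^6 − 1) × 100% ≈ 119.5%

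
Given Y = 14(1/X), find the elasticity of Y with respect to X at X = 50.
Elasticity = -1

Elasticity = (dY/dX) · (X/Y)

dY/dX = -14/X²
At X = 50: dY/dX = -7/1250, Y = 7/25

Elasticity = (-7/1250) · (50 / (7/25)) = -1

Interpretation: for a small percentage change in X, the percentage change in Y is approximately -1.00 times as large.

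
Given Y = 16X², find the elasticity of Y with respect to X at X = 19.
Elasticity = 2

Elasticity = (dY/dX) · (X/Y)

dY/dX = 32·X
At X = 19: dY/dX = 608, Y = 5776

Elasticity = 608 · (19 / 5776) = 2

Interpretation: for a small percentage change in X, the percentage change in Y is approximately 2.00 times as large.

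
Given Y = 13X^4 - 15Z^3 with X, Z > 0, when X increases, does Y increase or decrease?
Y increases

Taking the partial derivative:
∂Y/∂X = 52X^3

∂Y/∂X = 52X^3 > 0 (assuming positive values)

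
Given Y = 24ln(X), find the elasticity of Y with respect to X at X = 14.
Elasticity = 1/ln(14) ≈ 0.3789

Elasticity = (dY/dX) · (X/Y)

dY/dX = 24/X
At X = 14: dY/dX = 12/7, Y = 24·ln(14)

Elasticity = (12/7) · (14 / (24·ln(14))) = 1/ln(14) ≈ 0.3789

Interpretation: for a small percentage change in X, the percentage change in Y is approximately 0.38 times as large.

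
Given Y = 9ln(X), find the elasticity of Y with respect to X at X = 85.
Elasticity = 1/ln(85) ≈ 0.2251

Elasticity = (dY/dX) · (X/Y)

dY/dX = 9/X
At X = 85: dY/dX = 9/85, Y = 9·ln(85)

Elasticity = (9/85) · (85 / (9·ln(85))) = 1/ln(85) ≈ 0.2251

Interpretation: for a small percentage change in X, the percentage change in Y is approximately 0.23 times as large.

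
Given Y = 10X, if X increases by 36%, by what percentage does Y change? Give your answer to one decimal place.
36.0%

For Y = 10X:
If X → X(1 + 0.36)
Then Y → Y · (1 + 0.36)^1
     = Y · 1.3600

Percentage change = ((1 + 0.36)^1 − 1) × 100% = 36.0%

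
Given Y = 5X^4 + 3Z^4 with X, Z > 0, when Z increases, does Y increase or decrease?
Y increases

Taking the partial derivative:
∂Y/∂Z = 12Z^3

∂Y/∂Z = 12Z^3 > 0 (assuming positive values)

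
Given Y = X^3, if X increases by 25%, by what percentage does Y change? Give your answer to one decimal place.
95.3%

For Y = X^3:
If X → X(1 + 0.25)
Then Y → Y · (1 + 0.25)^3
     ≈ Y · 1.9531

Percentage change = ((1 + 0.25)^3 − 1) × 100% ≈ 95.3%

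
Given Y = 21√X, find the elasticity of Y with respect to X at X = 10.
Elasticity = 1/2

Elasticity = (dY/dX) · (X/Y)

dY/dX = 21/(2·√X)
At X = 10: dY/dX = 21·√10/20, Y = 21·√10

Elasticity = (21·√10/20) · (10 / (21·√10)) = 1/2

Interpretation: for a small percentage change in X, the percentage change in Y is approximately 0.50 times as large.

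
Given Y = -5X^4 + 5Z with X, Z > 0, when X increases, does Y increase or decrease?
Y decreases

Taking the partial derivative:
∂Y/∂X = -20X^3

∂Y/∂X = -20X^3 < 0 (assuming positive values)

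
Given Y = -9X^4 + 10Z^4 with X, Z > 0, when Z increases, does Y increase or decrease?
Y increases

Taking the partial derivative:
∂Y/∂Z = 40Z^3

∂Y/∂Z = 40Z^3 > 0 (assuming positive values)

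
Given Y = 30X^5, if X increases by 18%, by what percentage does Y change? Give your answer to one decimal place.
128.8%

For Y = 30X^5:
If X → X(1 + 0.18)
Then Y → Y · (1 + 0.18)^5
     ≈ Y · 2.2878

Percentage change = ((1 + 0.18)^5 − 1) × 100% ≈ 128.8%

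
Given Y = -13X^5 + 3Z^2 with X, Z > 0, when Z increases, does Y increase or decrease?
Y increases

Taking the partial derivative:
∂Y/∂Z = 6Z

∂Y/∂Z = 6Z > 0 (assuming positive values)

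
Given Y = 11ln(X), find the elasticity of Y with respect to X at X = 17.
Elasticity = 1/ln(17) ≈ 0.3530

Elasticity = (dY/dX) · (X/Y)

dY/dX = 11/X
At X = 17: dY/dX = 11/17, Y = 11·ln(17)

Elasticity = (11/17) · (17 / (11·ln(17))) = 1/ln(17) ≈ 0.3530

Interpretation: for a small percentage change in X, the percentage change in Y is approximately 0.35 times as large.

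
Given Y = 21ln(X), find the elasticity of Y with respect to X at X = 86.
Elasticity = 1/ln(86) ≈ 0.2245

Elasticity = (dY/dX) · (X/Y)

dY/dX = 21/X
At X = 86: dY/dX = 21/86, Y = 21·ln(86)

Elasticity = (21/86) · (86 / (21·ln(86))) = 1/ln(86) ≈ 0.2245

Interpretation: for a small percentage change in X, the percentage change in Y is approximately 0.22 times as large.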